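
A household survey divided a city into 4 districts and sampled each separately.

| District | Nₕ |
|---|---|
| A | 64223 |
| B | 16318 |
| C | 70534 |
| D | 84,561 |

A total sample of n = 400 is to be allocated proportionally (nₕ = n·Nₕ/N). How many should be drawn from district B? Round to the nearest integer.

Share of district B = 16318/235636 = 0.06925.
Allocate 400 × 0.06925 = 27.700... → 28.

28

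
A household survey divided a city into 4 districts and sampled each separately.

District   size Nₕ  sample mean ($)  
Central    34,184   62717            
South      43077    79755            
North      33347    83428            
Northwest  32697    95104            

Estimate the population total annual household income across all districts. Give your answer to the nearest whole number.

Estimate total by summing Nₕ·x̄ₕ over strata.
34184·62717 + 43077·79755 + 33347·83428 + 32697·95104 = 2143917928 + 3435606135 + 2782073516 + 3109615488 = 11471213067.

11471213067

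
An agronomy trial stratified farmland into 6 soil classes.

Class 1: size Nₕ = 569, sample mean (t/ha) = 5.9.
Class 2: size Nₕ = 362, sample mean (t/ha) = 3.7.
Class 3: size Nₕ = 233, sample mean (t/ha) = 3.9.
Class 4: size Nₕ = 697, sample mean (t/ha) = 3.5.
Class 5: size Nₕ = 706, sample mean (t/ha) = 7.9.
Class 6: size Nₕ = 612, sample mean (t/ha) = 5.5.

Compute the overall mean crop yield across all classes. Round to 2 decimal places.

N = 569 + 362 + 233 + 697 + 706 + 612 = 3179.
Overall mean = Σ (Nₕ/N)·x̄ₕ — weight by population share, not a simple average.
Σ Nₕx̄ₕ = 569·5.9 + 362·3.7 + 233·3.9 + 697·3.5 + 706·7.9 + 612·5.5 = 3357.1 + 1339.4 + 908.7 + 2439.5 + 5577.4 + 3366 = 16988.1.
Divide by N: 16988.1 / 3179 = 5.3439... → 5.34.

5.34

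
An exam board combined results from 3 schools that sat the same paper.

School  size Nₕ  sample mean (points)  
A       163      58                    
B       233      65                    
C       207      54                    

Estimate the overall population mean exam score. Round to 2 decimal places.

N = 603; weights Wₕ = Nₕ/N = (0.2703, 0.3864, 0.3433).
x̄_st = Σ Wₕ·x̄ₕ = 0.2703·58 + 0.3864·65 + 0.3433·54 ≈ 59.3317...
→ 59.33.

59.33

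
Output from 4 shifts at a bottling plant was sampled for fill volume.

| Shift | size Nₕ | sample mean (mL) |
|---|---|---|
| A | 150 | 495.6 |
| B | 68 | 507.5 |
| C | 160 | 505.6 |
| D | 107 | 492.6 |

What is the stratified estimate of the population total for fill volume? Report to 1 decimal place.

242454.2

Population total = Σ Nₕ·x̄ₕ (each stratum's size times its mean).
150·495.6 + 68·507.5 + 160·505.6 + 107·492.6 = 74340 + 34510 + 80896 + 52708.2 = 242454.2.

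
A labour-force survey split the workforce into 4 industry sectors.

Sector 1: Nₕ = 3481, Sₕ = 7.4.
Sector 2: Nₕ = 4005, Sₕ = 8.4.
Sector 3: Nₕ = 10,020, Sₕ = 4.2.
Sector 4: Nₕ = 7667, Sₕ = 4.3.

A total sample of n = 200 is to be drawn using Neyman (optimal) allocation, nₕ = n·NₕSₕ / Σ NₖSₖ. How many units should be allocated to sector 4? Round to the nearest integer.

Σ NₕSₕ = 3481·7.4 + 4005·8.4 + 10020·4.2 + 7667·4.3 = 134453.5.
Share for 4: 32968.1/134453.5 = 0.24520.
n_4 = 200 × 0.24520 = 49.040... → 49.

49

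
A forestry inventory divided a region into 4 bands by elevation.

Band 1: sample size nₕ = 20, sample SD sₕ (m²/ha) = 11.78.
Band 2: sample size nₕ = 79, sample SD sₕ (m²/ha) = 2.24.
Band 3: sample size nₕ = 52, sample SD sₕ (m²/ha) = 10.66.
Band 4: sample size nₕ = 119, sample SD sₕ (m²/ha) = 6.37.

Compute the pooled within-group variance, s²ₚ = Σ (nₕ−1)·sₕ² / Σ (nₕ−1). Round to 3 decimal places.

Degrees of freedom: 19 + 78 + 51 + 118 = 266.
Σ(nₕ−1)sₕ² = 19·138.7684 + 78·5.0176 + 51·113.6356 + 118·40.5769 = 13611.4622.
s²ₚ = 13611.4622 / 266 = 51.17091... → 51.171.

51.171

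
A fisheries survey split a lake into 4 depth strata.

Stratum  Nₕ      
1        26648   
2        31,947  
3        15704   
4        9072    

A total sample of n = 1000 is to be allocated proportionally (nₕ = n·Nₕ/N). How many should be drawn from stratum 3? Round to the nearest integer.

188

N = 26648 + 31947 + 15704 + 9072 = 83371.
n_3 = 1000·15704/83371 = 188.363... → 188.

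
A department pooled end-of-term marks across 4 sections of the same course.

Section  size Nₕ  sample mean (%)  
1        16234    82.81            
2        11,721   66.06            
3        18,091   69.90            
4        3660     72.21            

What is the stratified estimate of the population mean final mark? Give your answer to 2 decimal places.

N = 49706; weights Wₕ = Nₕ/N = (0.3266, 0.2358, 0.3640, 0.0736).
x̄_st = Σ Wₕ·x̄ₕ = 0.3266·82.81 + 0.2358·66.06 + 0.3640·69.90 + 0.0736·72.21 ≈ 73.3810...
→ 73.38.

73.38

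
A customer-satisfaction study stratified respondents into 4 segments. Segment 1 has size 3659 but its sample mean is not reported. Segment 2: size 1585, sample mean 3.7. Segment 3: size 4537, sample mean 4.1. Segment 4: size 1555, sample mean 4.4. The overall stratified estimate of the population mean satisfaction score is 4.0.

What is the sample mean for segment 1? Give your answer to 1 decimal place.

3.8

N = 3659 + 1585 + 4537 + 1555 = 11336.
Overall total = μ·N = 4.0·11336 = 45344.
Subtract the known strata: 1585·3.7 + 4537·4.1 + 1555·4.4 = 31308.2.
Remaining total for segment 1: 45344 − 31308.2 = 14035.8.
Divide by its size: 14035.8 / 3659 = 3.836... → 3.8.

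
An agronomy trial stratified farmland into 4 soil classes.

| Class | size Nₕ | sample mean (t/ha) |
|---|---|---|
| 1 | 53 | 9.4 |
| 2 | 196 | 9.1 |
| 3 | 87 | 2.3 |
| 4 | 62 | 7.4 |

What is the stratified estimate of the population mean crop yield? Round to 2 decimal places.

7.39

x̄_st = (Σ Nₕx̄ₕ) / (Σ Nₕ) = (53·9.4 + 196·9.1 + 87·2.3 + 62·7.4) / 398
= 2940.7 / 398 = 7.3887... → 7.39.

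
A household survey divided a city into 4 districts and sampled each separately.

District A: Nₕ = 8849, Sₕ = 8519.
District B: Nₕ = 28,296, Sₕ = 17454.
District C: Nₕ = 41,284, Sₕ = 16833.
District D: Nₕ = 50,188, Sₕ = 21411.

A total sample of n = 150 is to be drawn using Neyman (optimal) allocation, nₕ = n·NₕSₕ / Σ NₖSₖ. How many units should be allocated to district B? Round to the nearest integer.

A: NₕSₕ = 8849·8519 = 75384631
B: NₕSₕ = 28296·17454 = 493878384
C: NₕSₕ = 41284·16833 = 694933572
D: NₕSₕ = 50188·21411 = 1074575268
Σ NₕSₕ = 2338771855.
n_B = 150·493878384/2338771855 = 31.675... → 32.

32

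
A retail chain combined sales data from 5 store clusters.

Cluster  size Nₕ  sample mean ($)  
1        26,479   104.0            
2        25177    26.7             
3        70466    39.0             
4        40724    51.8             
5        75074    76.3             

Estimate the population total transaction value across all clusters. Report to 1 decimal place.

14011865.3

Population total = Σ Nₕ·x̄ₕ (each stratum's size times its mean).
26479·104.0 + 25177·26.7 + 70466·39.0 + 40724·51.8 + 75074·76.3 = 2753816 + 672225.9 + 2748174 + 2109503.2 + 5728146.2 = 14011865.3.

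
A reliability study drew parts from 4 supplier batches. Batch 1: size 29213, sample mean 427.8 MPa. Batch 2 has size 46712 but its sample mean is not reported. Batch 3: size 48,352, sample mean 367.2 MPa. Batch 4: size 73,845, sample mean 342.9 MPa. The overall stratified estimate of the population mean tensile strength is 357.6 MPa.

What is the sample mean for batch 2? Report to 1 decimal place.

Σ Nₕx̄ₕ = N·μ, so 46712·x̄_2 = 198122·357.6 − (29213·427.8 + 48352·367.2 + 73845·342.9).
= 70848427.2 − 55573626.3 = 15274800.9.
x̄_2 = 15274800.9 / 46712 = 327.000... → 327.0.

327.0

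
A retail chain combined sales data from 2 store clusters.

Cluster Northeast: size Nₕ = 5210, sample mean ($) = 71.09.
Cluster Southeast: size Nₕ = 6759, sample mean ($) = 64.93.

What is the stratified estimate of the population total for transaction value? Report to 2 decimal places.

809240.77

Population total = Σ Nₕ·x̄ₕ (each stratum's size times its mean).
5210·71.09 + 6759·64.93 = 370378.9 + 438861.87 = 809240.77.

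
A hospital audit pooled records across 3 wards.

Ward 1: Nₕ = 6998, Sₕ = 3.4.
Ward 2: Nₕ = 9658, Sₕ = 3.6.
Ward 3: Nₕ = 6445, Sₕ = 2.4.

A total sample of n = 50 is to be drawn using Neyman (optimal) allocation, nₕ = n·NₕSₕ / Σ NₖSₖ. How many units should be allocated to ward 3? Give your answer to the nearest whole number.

10

Σ NₕSₕ = 6998·3.4 + 9658·3.6 + 6445·2.4 = 74030.
Share for 3: 15468/74030 = 0.20894.
n_3 = 50 × 0.20894 = 10.447... → 10.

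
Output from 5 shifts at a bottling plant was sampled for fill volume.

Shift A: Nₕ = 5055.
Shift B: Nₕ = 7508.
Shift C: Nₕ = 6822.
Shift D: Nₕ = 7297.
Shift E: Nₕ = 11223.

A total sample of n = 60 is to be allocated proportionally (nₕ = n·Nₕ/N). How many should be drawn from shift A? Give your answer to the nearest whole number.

Share of shift A = 5055/37905 = 0.13336.
Allocate 60 × 0.13336 = 8.002... → 8.

8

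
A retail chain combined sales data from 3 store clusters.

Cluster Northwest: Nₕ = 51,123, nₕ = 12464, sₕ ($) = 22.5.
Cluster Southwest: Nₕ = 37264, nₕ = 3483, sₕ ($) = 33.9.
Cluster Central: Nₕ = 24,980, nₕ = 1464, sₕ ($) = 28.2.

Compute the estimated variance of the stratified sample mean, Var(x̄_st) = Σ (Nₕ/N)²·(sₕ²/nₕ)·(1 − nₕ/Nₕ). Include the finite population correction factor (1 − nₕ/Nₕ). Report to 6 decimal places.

0.063391

N = 113367; Wₕ = Nₕ/N.
cluster Northwest: (51123/113367)²·22.5²/12464·(1 − 12464/51123) = 0.006245989
cluster Southwest: (37264/113367)²·33.9²/3483·(1 − 3483/37264) = 0.032317264
cluster Central: (24980/113367)²·28.2²/1464·(1 − 1464/24980) = 0.024827885
Sum = 0.063391138 → 0.063391.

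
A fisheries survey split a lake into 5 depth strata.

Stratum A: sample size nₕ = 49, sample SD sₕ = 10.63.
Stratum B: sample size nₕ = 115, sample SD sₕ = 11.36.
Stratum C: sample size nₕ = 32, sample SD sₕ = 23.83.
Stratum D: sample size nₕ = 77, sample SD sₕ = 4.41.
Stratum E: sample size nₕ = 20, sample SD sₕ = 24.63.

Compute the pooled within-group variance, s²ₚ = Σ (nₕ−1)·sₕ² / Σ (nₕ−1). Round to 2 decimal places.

Degrees of freedom: 48 + 114 + 31 + 76 + 19 = 288.
Σ(nₕ−1)sₕ² = 48·112.9969 + 114·129.0496 + 31·567.8689 + 76·19.4481 + 19·606.6369 = 50743.5982.
s²ₚ = 50743.5982 / 288 = 176.1930... → 176.19.

176.19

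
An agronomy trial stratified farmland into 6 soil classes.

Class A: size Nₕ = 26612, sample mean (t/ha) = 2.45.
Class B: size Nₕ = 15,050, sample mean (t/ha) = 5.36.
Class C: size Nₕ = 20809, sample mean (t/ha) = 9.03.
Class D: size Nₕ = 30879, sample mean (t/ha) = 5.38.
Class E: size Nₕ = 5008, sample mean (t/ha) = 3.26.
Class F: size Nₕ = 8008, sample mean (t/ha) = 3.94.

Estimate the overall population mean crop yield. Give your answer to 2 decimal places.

N = 106366; weights Wₕ = Nₕ/N = (0.2502, 0.1415, 0.1956, 0.2903, 0.0471, 0.0753).
x̄_st = Σ Wₕ·x̄ₕ = 0.2502·2.45 + 0.1415·5.36 + 0.1956·9.03 + 0.2903·5.38 + 0.0471·3.26 + 0.0753·3.94 ≈ 5.1499...
→ 5.15.

5.15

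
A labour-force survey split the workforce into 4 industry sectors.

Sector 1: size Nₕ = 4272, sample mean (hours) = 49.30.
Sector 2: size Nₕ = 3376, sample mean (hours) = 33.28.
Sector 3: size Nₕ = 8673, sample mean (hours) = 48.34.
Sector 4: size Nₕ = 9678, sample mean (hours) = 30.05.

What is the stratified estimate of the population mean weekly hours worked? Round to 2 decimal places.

N = 25999; weights Wₕ = Nₕ/N = (0.1643, 0.1299, 0.3336, 0.3722).
x̄_st = Σ Wₕ·x̄ₕ = 0.1643·49.30 + 0.1299·33.28 + 0.3336·48.34 + 0.3722·30.05 ≈ 39.7338...
→ 39.73.

39.73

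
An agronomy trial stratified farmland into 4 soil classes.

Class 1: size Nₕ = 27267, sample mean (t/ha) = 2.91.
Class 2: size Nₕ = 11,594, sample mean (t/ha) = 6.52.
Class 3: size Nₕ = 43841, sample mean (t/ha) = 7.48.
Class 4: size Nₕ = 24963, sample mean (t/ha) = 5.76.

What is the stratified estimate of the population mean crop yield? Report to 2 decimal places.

N = 107665; weights Wₕ = Nₕ/N = (0.2533, 0.1077, 0.4072, 0.2319).
x̄_st = Σ Wₕ·x̄ₕ = 0.2533·2.91 + 0.1077·6.52 + 0.4072·7.48 + 0.2319·5.76 ≈ 5.8204...
→ 5.82.

5.82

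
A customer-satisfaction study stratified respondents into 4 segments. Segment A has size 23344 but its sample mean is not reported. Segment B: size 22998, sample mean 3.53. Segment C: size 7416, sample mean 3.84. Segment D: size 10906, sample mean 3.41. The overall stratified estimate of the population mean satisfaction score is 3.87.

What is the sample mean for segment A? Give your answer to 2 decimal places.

N = 23344 + 22998 + 7416 + 10906 = 64664.
Overall total = μ·N = 3.87·64664 = 250249.68.
Subtract the known strata: 22998·3.53 + 7416·3.84 + 10906·3.41 = 146849.84.
Remaining total for segment A: 250249.68 − 146849.84 = 103399.84.
Divide by its size: 103399.84 / 23344 = 4.4294... → 4.43.

4.43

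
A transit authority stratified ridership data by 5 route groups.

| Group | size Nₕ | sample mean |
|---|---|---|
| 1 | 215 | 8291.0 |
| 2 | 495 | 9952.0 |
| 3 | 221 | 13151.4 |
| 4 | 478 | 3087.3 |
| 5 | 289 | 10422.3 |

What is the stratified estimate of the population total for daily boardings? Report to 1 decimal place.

1: 215·8291.0 = 1782565
2: 495·9952.0 = 4926240
3: 221·13151.4 = 2906459.4
4: 478·3087.3 = 1475729.4
5: 289·10422.3 = 3012044.7
τ̂ = Σ Nₕx̄ₕ = 14103038.5.

14103038.5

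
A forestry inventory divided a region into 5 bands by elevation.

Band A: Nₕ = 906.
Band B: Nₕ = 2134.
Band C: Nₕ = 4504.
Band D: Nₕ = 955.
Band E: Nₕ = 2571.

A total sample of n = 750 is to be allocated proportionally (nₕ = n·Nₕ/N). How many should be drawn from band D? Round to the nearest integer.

Share of band D = 955/11070 = 0.08627.
Allocate 750 × 0.08627 = 64.702... → 65.

65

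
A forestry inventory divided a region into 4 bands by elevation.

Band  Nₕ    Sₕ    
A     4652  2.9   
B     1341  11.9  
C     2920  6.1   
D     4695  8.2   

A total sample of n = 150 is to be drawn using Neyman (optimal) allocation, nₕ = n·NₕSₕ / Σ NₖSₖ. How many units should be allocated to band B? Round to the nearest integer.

A: NₕSₕ = 4652·2.9 = 13490.8
B: NₕSₕ = 1341·11.9 = 15957.9
C: NₕSₕ = 2920·6.1 = 17812
D: NₕSₕ = 4695·8.2 = 38499
Σ NₕSₕ = 85759.7.
n_B = 150·15957.9/85759.7 = 27.912... → 28.

28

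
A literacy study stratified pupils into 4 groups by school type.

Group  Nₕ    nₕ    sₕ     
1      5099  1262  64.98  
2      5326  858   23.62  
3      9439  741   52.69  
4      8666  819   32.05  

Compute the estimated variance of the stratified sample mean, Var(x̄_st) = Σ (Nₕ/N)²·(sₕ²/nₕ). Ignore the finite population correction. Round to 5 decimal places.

0.65535

N = 28530. Term for each stratum: Wₕ²sₕ²/nₕ.
Var(x̄_st) = 0.10687264 + 0.02266059 + 0.41009702 + 0.11571935 = 0.65534961 → 0.65535.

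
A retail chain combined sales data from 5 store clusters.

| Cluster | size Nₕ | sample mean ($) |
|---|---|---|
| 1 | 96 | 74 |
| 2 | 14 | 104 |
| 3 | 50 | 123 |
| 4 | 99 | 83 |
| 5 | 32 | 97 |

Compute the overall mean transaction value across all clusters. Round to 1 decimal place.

89.5

x̄_st = (Σ Nₕx̄ₕ) / (Σ Nₕ) = (96·74 + 14·104 + 50·123 + 99·83 + 32·97) / 291
= 26031 / 291 = 89.454... → 89.5.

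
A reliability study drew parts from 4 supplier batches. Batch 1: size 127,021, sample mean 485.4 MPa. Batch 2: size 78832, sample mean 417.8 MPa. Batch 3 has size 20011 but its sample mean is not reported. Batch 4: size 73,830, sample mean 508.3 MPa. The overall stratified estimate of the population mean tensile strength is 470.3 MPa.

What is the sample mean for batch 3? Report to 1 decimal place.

441.1

Σ Nₕx̄ₕ = N·μ, so 20011·x̄_3 = 299694·470.3 − (127021·485.4 + 78832·417.8 + 73830·508.3).
= 140946088.2 − 132119792 = 8826296.2.
x̄_3 = 8826296.2 / 20011 = 441.072... → 441.1.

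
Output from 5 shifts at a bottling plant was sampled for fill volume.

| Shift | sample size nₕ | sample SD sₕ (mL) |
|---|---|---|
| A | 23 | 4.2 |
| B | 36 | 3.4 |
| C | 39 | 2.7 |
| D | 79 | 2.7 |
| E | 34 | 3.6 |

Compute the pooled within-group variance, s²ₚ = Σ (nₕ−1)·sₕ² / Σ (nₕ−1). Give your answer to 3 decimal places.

10.029

Degrees of freedom: 22 + 35 + 38 + 78 + 33 = 206.
Σ(nₕ−1)sₕ² = 22·17.64 + 35·11.56 + 38·7.29 + 78·7.29 + 33·12.96 = 2066.
s²ₚ = 2066 / 206 = 10.02913... → 10.029.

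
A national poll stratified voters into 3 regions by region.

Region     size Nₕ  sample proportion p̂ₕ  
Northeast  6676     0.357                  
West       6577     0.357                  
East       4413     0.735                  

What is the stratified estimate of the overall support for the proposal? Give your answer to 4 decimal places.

N = 6676 + 6577 + 4413 = 17666.
Overall proportion = Σ (Nₕ/N)·p̂ₕ.
Σ Nₕp̂ₕ = 2383.332 + 2347.989 + 3243.555 = 7974.876.
7974.876 / 17666 = 0.451425... → 0.4514.

0.4514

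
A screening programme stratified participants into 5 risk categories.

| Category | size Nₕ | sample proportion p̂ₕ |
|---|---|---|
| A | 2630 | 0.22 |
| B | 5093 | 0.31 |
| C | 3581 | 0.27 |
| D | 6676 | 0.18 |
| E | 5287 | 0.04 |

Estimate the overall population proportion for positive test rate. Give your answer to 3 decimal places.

Wₕ = Nₕ/N with N = 23267: 0.1130, 0.2189, 0.1539, 0.2869, 0.2272.
p̂_st = 0.1130·0.22 + 0.2189·0.31 + 0.1539·0.27 + 0.2869·0.18 + 0.2272·0.04 ≈ 0.19502... → 0.195.

0.195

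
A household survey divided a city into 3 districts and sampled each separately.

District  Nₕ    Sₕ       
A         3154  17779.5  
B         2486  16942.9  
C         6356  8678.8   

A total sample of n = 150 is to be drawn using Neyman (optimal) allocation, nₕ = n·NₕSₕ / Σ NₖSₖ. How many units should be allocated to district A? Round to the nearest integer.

55

Σ NₕSₕ = 3154·17779.5 + 2486·16942.9 + 6356·8678.8 = 153359045.2.
Share for A: 56076543/153359045.2 = 0.36566.
n_A = 150 × 0.36566 = 54.848... → 55.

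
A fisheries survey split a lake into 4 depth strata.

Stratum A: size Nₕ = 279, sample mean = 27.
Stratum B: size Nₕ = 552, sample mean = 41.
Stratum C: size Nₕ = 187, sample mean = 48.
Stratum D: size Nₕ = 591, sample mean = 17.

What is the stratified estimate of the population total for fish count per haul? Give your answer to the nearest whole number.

49188

A: 279·27 = 7533
B: 552·41 = 22632
C: 187·48 = 8976
D: 591·17 = 10047
τ̂ = Σ Nₕx̄ₕ = 49188.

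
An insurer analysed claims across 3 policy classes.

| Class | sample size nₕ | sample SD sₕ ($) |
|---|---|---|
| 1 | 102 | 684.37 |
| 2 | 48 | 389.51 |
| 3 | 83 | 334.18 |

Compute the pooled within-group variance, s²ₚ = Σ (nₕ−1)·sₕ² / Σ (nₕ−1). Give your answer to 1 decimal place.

1: (102−1)·684.37² = 101·468362.2969 = 47304591.9869
2: (48−1)·389.51² = 47·151718.0401 = 7130747.8847
3: (83−1)·334.18² = 82·111676.2724 = 9157454.3368
Numerator = 63592794.2084; denominator = Σ(nₕ−1) = 230.
s²ₚ = 63592794.2084/230 = 276490.410... → 276490.4.

276490.4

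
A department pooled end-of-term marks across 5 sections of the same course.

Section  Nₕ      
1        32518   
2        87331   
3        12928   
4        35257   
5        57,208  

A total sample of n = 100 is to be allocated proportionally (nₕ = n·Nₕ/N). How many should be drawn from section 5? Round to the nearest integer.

25

Share of section 5 = 57208/225242 = 0.25398.
Allocate 100 × 0.25398 = 25.398... → 25.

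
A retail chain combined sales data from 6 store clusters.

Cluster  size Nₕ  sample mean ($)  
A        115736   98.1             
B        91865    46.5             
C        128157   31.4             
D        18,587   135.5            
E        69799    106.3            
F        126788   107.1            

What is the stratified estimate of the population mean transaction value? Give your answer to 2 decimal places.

78.35

x̄_st = (Σ Nₕx̄ₕ) / (Σ Nₕ) = (115736·98.1 + 91865·46.5 + 128157·31.4 + 18587·135.5 + 69799·106.3 + 126788·107.1) / 550932
= 43166720.9 / 550932 = 78.3522... → 78.35.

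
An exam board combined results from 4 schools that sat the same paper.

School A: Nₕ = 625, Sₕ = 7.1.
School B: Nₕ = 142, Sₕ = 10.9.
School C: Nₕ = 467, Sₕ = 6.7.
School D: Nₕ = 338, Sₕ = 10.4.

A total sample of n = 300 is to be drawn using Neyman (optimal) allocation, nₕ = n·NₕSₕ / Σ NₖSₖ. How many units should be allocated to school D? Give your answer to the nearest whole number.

Σ NₕSₕ = 625·7.1 + 142·10.9 + 467·6.7 + 338·10.4 = 12629.4.
Share for D: 3515.2/12629.4 = 0.27833.
n_D = 300 × 0.27833 = 83.500... → 84.

84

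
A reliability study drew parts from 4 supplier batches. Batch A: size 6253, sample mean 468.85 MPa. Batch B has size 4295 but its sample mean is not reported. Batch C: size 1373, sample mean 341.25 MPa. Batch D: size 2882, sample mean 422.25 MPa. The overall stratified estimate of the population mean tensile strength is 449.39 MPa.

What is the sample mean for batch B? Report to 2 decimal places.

Σ Nₕx̄ₕ = N·μ, so 4295·x̄_B = 14803·449.39 − (6253·468.85 + 1373·341.25 + 2882·422.25).
= 6652320.17 − 4617179.8 = 2035140.37.
x̄_B = 2035140.37 / 4295 = 473.8394... → 473.84.

473.84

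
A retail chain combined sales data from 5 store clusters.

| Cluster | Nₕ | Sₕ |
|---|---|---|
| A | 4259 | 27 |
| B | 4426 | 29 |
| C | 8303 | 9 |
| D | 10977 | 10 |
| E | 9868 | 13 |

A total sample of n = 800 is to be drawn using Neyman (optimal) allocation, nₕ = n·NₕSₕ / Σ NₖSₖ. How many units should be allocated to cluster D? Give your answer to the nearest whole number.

A: NₕSₕ = 4259·27 = 114993
B: NₕSₕ = 4426·29 = 128354
C: NₕSₕ = 8303·9 = 74727
D: NₕSₕ = 10977·10 = 109770
E: NₕSₕ = 9868·13 = 128284
Σ NₕSₕ = 556128.
n_D = 800·109770/556128 = 157.906... → 158.

158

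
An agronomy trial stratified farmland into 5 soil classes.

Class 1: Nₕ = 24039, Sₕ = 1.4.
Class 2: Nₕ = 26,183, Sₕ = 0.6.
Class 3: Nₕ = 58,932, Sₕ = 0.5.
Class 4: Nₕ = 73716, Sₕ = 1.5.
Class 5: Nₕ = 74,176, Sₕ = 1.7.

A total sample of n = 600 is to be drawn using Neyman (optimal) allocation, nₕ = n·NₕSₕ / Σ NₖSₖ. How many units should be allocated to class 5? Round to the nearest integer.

1: NₕSₕ = 24039·1.4 = 33654.6
2: NₕSₕ = 26183·0.6 = 15709.8
3: NₕSₕ = 58932·0.5 = 29466
4: NₕSₕ = 73716·1.5 = 110574
5: NₕSₕ = 74176·1.7 = 126099.2
Σ NₕSₕ = 315503.6.
n_5 = 600·126099.2/315503.6 = 239.806... → 240.

240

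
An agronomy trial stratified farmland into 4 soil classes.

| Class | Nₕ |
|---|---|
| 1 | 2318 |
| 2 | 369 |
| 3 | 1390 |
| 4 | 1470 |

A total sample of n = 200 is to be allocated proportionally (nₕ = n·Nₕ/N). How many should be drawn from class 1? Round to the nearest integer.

84

Share of class 1 = 2318/5547 = 0.41788.
Allocate 200 × 0.41788 = 83.577... → 84.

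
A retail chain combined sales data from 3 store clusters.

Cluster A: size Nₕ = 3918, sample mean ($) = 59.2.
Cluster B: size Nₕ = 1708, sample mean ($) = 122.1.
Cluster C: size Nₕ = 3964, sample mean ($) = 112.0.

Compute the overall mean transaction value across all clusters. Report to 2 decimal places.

N = 9590; weights Wₕ = Nₕ/N = (0.4086, 0.1781, 0.4133).
x̄_st = Σ Wₕ·x̄ₕ = 0.4086·59.2 + 0.1781·122.1 + 0.4133·112.0 ≈ 92.2274...
→ 92.23.

92.23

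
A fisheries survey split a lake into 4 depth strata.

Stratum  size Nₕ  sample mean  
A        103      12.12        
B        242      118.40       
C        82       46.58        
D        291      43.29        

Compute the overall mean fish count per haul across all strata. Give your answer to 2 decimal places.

N = 718; weights Wₕ = Nₕ/N = (0.1435, 0.3370, 0.1142, 0.4053).
x̄_st = Σ Wₕ·x̄ₕ = 0.1435·12.12 + 0.3370·118.40 + 0.1142·46.58 + 0.4053·43.29 ≈ 64.5099...
→ 64.51.

64.51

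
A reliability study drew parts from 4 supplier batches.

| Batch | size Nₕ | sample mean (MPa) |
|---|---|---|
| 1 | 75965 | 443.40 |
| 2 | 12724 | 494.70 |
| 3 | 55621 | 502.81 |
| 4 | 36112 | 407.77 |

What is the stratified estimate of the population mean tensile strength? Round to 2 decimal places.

458.20

N = 180422; weights Wₕ = Nₕ/N = (0.4210, 0.0705, 0.3083, 0.2002).
x̄_st = Σ Wₕ·x̄ₕ = 0.4210·443.40 + 0.0705·494.70 + 0.3083·502.81 + 0.2002·407.77 ≈ 458.2015...
→ 458.20.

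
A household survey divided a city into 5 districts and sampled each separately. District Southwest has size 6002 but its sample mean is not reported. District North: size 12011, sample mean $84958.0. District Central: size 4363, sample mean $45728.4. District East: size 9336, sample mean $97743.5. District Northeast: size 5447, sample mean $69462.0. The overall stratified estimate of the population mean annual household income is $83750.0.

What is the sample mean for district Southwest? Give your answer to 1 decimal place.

100171.6

Σ Nₕx̄ₕ = N·μ, so 6002·x̄_Southwest = 37159·83750.0 − (12011·84958.0 + 4363·45728.4 + 9336·97743.5 + 5447·69462.0).
= 3112066250 − 2510836377.2 = 601229872.8.
x̄_Southwest = 601229872.8 / 6002 = 100171.588... → 100171.6.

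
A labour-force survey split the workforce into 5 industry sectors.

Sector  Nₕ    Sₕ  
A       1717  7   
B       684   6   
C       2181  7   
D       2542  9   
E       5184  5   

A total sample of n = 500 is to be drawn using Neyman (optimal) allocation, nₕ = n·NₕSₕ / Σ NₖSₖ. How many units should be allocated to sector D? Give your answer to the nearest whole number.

143

Σ NₕSₕ = 1717·7 + 684·6 + 2181·7 + 2542·9 + 5184·5 = 80188.
Share for D: 22878/80188 = 0.28530.
n_D = 500 × 0.28530 = 142.652... → 143.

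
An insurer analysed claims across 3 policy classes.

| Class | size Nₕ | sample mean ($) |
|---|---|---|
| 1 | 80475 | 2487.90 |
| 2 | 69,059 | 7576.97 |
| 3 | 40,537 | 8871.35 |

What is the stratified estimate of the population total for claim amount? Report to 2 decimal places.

1083089638.68

1: 80475·2487.90 = 200213752.5
2: 69059·7576.97 = 523257971.23
3: 40537·8871.35 = 359617914.95
τ̂ = Σ Nₕx̄ₕ = 1083089638.68.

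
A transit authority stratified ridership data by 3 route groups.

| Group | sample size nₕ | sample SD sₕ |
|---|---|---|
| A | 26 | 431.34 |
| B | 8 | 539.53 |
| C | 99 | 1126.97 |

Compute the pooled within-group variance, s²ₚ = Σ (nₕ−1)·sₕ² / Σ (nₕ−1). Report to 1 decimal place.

1008884.8

Degrees of freedom: 25 + 7 + 98 = 130.
Σ(nₕ−1)sₕ² = 25·186054.1956 + 7·291092.6209 + 98·1270061.3809 = 131155018.5645.
s²ₚ = 131155018.5645 / 130 = 1008884.758... → 1008884.8.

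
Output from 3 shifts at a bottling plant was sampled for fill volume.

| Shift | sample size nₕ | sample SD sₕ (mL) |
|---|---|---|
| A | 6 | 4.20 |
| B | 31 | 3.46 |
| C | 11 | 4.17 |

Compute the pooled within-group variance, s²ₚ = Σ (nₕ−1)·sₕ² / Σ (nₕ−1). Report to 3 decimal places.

13.805

Degrees of freedom: 5 + 30 + 10 = 45.
Σ(nₕ−1)sₕ² = 5·17.64 + 30·11.9716 + 10·17.3889 = 621.237.
s²ₚ = 621.237 / 45 = 13.80527... → 13.805.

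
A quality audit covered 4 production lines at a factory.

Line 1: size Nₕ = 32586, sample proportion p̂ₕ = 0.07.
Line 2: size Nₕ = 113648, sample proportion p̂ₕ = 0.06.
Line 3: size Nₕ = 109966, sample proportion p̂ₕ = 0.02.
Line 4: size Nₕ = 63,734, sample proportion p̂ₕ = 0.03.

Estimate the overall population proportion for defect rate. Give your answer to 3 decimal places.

Wₕ = Nₕ/N with N = 319934: 0.1019, 0.3552, 0.3437, 0.1992.
p̂_st = 0.1019·0.07 + 0.3552·0.06 + 0.3437·0.02 + 0.1992·0.03 ≈ 0.04129... → 0.041.

0.041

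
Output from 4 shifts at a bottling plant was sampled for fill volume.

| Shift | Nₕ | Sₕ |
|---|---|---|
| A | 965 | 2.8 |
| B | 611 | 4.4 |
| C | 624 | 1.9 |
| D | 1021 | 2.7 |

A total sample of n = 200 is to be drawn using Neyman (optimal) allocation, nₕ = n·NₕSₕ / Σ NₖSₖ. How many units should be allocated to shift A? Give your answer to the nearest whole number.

58

Σ NₕSₕ = 965·2.8 + 611·4.4 + 624·1.9 + 1021·2.7 = 9332.7.
Share for A: 2702/9332.7 = 0.28952.
n_A = 200 × 0.28952 = 57.904... → 58.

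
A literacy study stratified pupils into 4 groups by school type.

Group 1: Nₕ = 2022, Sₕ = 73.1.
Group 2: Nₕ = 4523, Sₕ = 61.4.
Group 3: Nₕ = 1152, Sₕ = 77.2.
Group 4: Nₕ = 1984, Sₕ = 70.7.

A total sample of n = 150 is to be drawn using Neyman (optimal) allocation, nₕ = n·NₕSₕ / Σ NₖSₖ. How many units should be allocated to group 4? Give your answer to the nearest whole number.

32

1: NₕSₕ = 2022·73.1 = 147808.2
2: NₕSₕ = 4523·61.4 = 277712.2
3: NₕSₕ = 1152·77.2 = 88934.4
4: NₕSₕ = 1984·70.7 = 140268.8
Σ NₕSₕ = 654723.6.
n_4 = 150·140268.8/654723.6 = 32.136... → 32.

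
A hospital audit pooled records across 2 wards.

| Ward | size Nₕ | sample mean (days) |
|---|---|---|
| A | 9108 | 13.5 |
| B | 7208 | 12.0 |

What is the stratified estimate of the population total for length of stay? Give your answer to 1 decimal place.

209454.0

Population total = Σ Nₕ·x̄ₕ (each stratum's size times its mean).
9108·13.5 + 7208·12.0 = 122958 + 86496 = 209454.0.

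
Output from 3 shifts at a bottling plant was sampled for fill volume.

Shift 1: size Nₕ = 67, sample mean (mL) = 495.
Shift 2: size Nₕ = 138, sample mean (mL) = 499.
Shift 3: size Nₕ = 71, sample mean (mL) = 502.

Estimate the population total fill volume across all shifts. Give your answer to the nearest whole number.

137669

1: 67·495 = 33165
2: 138·499 = 68862
3: 71·502 = 35642
τ̂ = Σ Nₕx̄ₕ = 137669.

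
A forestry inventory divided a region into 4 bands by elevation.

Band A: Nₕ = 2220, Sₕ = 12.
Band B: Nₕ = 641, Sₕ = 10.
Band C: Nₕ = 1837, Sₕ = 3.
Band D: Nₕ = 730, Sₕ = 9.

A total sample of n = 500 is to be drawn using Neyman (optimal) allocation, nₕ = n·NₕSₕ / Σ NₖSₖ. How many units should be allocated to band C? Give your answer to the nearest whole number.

61

Σ NₕSₕ = 2220·12 + 641·10 + 1837·3 + 730·9 = 45131.
Share for C: 5511/45131 = 0.12211.
n_C = 500 × 0.12211 = 61.056... → 61.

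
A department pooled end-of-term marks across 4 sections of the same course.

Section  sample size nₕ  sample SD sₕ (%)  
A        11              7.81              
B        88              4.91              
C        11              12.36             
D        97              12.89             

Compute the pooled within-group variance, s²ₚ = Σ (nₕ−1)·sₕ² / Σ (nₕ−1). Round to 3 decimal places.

A: (11−1)·7.81² = 10·60.9961 = 609.961
B: (88−1)·4.91² = 87·24.1081 = 2097.4047
C: (11−1)·12.36² = 10·152.7696 = 1527.696
D: (97−1)·12.89² = 96·166.1521 = 15950.6016
Numerator = 20185.6633; denominator = Σ(nₕ−1) = 203.
s²ₚ = 20185.6633/203 = 99.43677... → 99.437.

99.437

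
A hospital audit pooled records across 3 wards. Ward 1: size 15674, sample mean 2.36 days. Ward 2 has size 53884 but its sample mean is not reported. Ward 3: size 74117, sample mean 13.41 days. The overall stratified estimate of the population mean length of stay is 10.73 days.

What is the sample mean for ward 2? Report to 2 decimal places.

Σ Nₕx̄ₕ = N·μ, so 53884·x̄_2 = 143675·10.73 − (15674·2.36 + 74117·13.41).
= 1541632.75 − 1030899.61 = 510733.14.
x̄_2 = 510733.14 / 53884 = 9.4784... → 9.48.

9.48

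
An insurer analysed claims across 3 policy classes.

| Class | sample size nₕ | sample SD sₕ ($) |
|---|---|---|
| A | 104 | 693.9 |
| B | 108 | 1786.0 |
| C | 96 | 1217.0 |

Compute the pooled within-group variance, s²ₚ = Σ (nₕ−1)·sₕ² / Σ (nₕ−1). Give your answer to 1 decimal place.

1742970.0

A: (104−1)·693.9² = 103·481497.21 = 49594212.63
B: (108−1)·1786.0² = 107·3189796 = 341308172
C: (96−1)·1217.0² = 95·1481089 = 140703455
Numerator = 531605839.63; denominator = Σ(nₕ−1) = 305.
s²ₚ = 531605839.63/305 = 1742969.966 → 1742970.0.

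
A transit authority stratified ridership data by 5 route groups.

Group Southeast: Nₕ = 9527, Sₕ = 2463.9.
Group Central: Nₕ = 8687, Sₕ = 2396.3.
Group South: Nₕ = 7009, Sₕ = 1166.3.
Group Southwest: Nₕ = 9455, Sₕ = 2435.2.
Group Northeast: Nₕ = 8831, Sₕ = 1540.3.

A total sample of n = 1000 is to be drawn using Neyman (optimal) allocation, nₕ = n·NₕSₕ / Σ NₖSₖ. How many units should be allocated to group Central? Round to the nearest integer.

Southeast: NₕSₕ = 9527·2463.9 = 23473575.3
Central: NₕSₕ = 8687·2396.3 = 20816658.1
South: NₕSₕ = 7009·1166.3 = 8174596.7
Southwest: NₕSₕ = 9455·2435.2 = 23024816
Northeast: NₕSₕ = 8831·1540.3 = 13602389.3
Σ NₕSₕ = 89092035.4.
n_Central = 1000·20816658.1/89092035.4 = 233.653... → 234.

234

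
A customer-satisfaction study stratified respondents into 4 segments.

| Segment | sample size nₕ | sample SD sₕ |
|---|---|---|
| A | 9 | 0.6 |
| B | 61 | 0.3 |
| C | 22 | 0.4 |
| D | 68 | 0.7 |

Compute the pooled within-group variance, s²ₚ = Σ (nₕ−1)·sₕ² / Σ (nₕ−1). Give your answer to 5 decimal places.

A: (9−1)·0.6² = 8·0.36 = 2.88
B: (61−1)·0.3² = 60·0.09 = 5.4
C: (22−1)·0.4² = 21·0.16 = 3.36
D: (68−1)·0.7² = 67·0.49 = 32.83
Numerator = 44.47; denominator = Σ(nₕ−1) = 156.
s²ₚ = 44.47/156 = 0.2850641... → 0.28506.

0.28506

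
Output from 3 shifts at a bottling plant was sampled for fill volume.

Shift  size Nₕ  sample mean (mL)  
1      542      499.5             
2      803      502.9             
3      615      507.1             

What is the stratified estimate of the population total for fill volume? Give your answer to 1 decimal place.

1: 542·499.5 = 270729
2: 803·502.9 = 403828.7
3: 615·507.1 = 311866.5
τ̂ = Σ Nₕx̄ₕ = 986424.2.

986424.2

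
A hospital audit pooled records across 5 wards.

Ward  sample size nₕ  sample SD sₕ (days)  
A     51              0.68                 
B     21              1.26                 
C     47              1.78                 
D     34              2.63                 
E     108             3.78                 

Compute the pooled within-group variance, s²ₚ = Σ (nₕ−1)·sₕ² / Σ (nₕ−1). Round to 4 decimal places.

Degrees of freedom: 50 + 20 + 46 + 33 + 107 = 256.
Σ(nₕ−1)sₕ² = 50·0.4624 + 20·1.5876 + 46·3.1684 + 33·6.9169 + 107·14.2884 = 1957.7349.
s²ₚ = 1957.7349 / 256 = 7.647402... → 7.6474.

7.6474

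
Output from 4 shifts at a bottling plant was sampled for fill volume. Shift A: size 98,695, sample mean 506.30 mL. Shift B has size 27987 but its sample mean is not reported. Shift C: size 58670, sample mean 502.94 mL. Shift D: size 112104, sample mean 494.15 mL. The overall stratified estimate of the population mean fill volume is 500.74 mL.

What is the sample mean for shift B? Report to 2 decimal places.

N = 98695 + 27987 + 58670 + 112104 = 297456.
Overall total = μ·N = 500.74·297456 = 148948117.44.
Subtract the known strata: 98695·506.30 + 58670·502.94 + 112104·494.15 = 134872959.9.
Remaining total for shift B: 148948117.44 − 134872959.9 = 14075157.54.
Divide by its size: 14075157.54 / 27987 = 502.9177... → 502.92.

502.92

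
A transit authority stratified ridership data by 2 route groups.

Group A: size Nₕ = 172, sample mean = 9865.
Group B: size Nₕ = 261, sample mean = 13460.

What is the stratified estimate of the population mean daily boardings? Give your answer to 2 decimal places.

12031.96

N = 172 + 261 = 433.
Overall mean = Σ (Nₕ/N)·x̄ₕ — weight by population share, not a simple average.
Σ Nₕx̄ₕ = 172·9865 + 261·13460 = 1696780 + 3513060 = 5209840.
Divide by N: 5209840 / 433 = 12031.9630... → 12031.96.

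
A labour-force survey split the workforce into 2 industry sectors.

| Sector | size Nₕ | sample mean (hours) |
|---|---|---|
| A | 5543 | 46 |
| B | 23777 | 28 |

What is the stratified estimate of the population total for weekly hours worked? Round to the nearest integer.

920734

A: 5543·46 = 254978
B: 23777·28 = 665756
τ̂ = Σ Nₕx̄ₕ = 920734.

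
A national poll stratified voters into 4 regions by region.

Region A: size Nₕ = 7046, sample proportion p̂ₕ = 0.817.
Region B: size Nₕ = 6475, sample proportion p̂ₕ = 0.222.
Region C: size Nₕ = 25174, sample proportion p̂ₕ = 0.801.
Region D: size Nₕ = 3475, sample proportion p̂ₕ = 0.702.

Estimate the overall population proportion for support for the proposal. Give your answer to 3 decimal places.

0.707

Wₕ = Nₕ/N with N = 42170: 0.1671, 0.1535, 0.5970, 0.0824.
p̂_st = 0.1671·0.817 + 0.1535·0.222 + 0.5970·0.801 + 0.0824·0.702 ≈ 0.70661... → 0.707.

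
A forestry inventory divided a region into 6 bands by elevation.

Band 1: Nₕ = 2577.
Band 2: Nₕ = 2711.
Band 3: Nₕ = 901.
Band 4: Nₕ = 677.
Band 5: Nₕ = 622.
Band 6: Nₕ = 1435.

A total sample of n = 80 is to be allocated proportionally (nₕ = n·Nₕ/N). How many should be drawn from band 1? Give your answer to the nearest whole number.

N = 2577 + 2711 + 901 + 677 + 622 + 1435 = 8923.
n_1 = 80·2577/8923 = 23.104... → 23.

23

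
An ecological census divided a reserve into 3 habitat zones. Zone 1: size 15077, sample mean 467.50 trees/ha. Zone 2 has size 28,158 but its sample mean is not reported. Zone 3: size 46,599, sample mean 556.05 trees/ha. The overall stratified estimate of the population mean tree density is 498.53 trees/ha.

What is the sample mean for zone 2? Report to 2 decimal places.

419.95

Σ Nₕx̄ₕ = N·μ, so 28158·x̄_2 = 89834·498.53 − (15077·467.50 + 46599·556.05).
= 44784944.02 − 32959871.45 = 11825072.57.
x̄_2 = 11825072.57 / 28158 = 419.9543... → 419.95.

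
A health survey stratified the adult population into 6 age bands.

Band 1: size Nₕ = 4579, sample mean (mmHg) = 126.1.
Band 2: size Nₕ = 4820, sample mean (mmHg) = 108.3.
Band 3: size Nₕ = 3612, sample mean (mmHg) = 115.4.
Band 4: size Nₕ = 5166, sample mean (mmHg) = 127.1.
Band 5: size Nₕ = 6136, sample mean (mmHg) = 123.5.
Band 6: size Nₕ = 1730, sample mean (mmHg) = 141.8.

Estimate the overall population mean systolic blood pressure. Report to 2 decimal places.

N = 26043; weights Wₕ = Nₕ/N = (0.1758, 0.1851, 0.1387, 0.1984, 0.2356, 0.0664).
x̄_st = Σ Wₕ·x̄ₕ = 0.1758·126.1 + 0.1851·108.3 + 0.1387·115.4 + 0.1984·127.1 + 0.2356·123.5 + 0.0664·141.8 ≈ 121.9503...
→ 121.95.

121.95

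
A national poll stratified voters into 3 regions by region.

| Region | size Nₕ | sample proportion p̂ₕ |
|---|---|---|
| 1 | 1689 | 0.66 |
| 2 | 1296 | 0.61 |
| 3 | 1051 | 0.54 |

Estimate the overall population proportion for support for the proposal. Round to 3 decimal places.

Wₕ = Nₕ/N with N = 4036: 0.4185, 0.3211, 0.2604.
p̂_st = 0.4185·0.66 + 0.3211·0.61 + 0.2604·0.54 ≈ 0.61270... → 0.613.

0.613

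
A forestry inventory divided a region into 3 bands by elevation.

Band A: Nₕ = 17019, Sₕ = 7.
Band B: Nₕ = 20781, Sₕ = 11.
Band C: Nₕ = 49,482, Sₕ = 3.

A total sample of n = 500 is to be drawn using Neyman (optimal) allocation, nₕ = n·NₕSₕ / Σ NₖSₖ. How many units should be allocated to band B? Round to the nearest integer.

230

A: NₕSₕ = 17019·7 = 119133
B: NₕSₕ = 20781·11 = 228591
C: NₕSₕ = 49482·3 = 148446
Σ NₕSₕ = 496170.
n_B = 500·228591/496170 = 230.356... → 230.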